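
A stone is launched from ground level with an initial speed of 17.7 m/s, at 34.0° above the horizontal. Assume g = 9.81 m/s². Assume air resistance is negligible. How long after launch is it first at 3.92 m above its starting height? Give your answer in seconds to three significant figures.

0.541 s

Resolve: vₓ = 17.70 cos 34.0° = 14.67 m/s and v_y0 = 17.70 sin 34.0° = 9.898 m/s.
Require v_y0 t − ½ g t² = 3.92, i.e. 4.905 t² − 9.898 t + 3.92 = 0.
t = [9.898 ± √(9.898² − 2·9.81·3.92)] / 9.81 = (9.898 ± 4.589) / 9.81, so t = 0.5412 s or t = 1.477 s.
The first (ascending) time is 0.5412 s.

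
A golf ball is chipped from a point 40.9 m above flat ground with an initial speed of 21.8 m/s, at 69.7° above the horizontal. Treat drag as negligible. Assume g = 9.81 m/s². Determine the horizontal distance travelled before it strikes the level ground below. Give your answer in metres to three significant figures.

42.7 m

Horizontal component vₓ = 21.80 cos 69.7° = 7.563 m/s; vertical v_y0 = 21.80 sin 69.7° = 20.45 m/s.
The projectile lands when y = 40.9 + (20.45) t − ½·9.81·t² = 0. Positive root: t = (20.45 + √(20.45² + 2·9.81·40.9)) / 9.81 = (20.45 + 34.94) / 9.81 = 5.645 s.
Horizontal distance: R = vₓ t = 7.563 × 5.645 = 42.70 m.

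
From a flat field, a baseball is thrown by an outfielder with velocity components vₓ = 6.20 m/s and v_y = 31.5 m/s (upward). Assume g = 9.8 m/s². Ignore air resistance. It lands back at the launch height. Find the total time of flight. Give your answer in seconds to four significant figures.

6.429 s

Landing at launch height ⇒ T = 2 v_y0 / g = 2 × 31.50 / 9.80 = 6.429 s.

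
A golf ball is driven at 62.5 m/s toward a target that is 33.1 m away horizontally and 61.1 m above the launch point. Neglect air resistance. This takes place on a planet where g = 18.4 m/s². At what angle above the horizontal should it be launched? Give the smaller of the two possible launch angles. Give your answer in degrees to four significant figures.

Trajectory: y = x tanθ − g x² (1 + tan²θ)/(2v₀²). With x = 33.1, y = 61.1, v₀ = 62.5, g = 18.4:
2.580 tan²θ − 33.1 tanθ + (63.68) = 0.
tanθ = [33.1 ± √(33.1² − 4 × 2.580 × (63.68))] / (2 × 2.580) = (33.1 ± 20.94) / 5.161, giving tanθ = 2.357 or 10.47.
θ = 67.01° or 84.54°; the smaller is 67.01°.

67.01°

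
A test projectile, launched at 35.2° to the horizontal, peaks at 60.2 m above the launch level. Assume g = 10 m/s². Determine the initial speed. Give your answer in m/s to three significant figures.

60.2 m/s

At the peak v_y = 0, so v_y0 = √(2gH) = √(2 × 10.0 × 60.2) = 34.70 m/s.
v_y0 = v₀ sin θ ⇒ v₀ = 34.70 / sin 35.2° = 60.20 m/s.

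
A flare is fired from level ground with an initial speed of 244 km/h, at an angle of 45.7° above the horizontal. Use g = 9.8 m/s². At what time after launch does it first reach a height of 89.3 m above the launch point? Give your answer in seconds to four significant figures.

Convert: 244 km/h = 244/3.6 = 67.78 m/s.
Components: vₓ = 67.78 cos 45.7° = 47.34 m/s, v_y0 = 67.78 sin 45.7° = 48.51 m/s.
Set y = v_y0 t − ½ g t² = 89.3: 4.900 t² − 48.51 t + 89.3 = 0.
Quadratic formula: t = (48.51 ± √602.75) / 9.80 = (48.51 ± 24.55) / 9.80 → t = 2.445 s or 7.455 s.
The first (ascending) time is 2.445 s.

2.445 s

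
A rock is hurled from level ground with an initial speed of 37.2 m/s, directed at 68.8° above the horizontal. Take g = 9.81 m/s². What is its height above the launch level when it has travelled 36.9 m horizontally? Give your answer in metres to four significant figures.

Horizontal component vₓ = 37.20 cos 68.8° = 13.45 m/s; vertical v_y0 = 37.20 sin 68.8° = 34.68 m/s.
Time to reach x = 36.9 m: t = x/vₓ = 36.9/13.45 = 2.743 s.
Height: y = v_y0 t − ½ g t² = 34.68 × 2.743 − 4.905 × 2.743² = 95.13 − 36.91 = 58.23 m.

58.23 m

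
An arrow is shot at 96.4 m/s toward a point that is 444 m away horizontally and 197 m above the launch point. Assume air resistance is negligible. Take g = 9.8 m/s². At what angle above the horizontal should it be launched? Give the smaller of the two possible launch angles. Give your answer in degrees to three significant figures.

Trajectory: y = x tanθ − g x² (1 + tan²θ)/(2v₀²). With x = 444, y = 197, v₀ = 96.4, g = 9.80:
103.9 tan²θ − 444 tanθ + (300.9) = 0.
tanθ = [444 ± √(444² − 4 × 103.9 × (300.9))] / (2 × 103.9) = (444 ± 268.3) / 207.9, giving tanθ = 0.8449 or 3.426.
θ = 40.20° or 73.73°; the smaller is 40.20°.

40.2°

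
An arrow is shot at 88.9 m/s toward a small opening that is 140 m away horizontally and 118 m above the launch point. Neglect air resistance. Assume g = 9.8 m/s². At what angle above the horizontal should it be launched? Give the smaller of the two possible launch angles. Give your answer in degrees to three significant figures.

45.6°

Trajectory: y = x tanθ − g x² (1 + tan²θ)/(2v₀²). With x = 140, y = 118, v₀ = 88.9, g = 9.80:
12.15 tan²θ − 140 tanθ + (130.2) = 0.
tanθ = [140 ± √(140² − 4 × 12.15 × (130.2))] / (2 × 12.15) = (140 ± 115.2) / 24.30, giving tanθ = 1.020 or 10.50.
θ = 45.57° or 84.56°; the smaller is 45.57°.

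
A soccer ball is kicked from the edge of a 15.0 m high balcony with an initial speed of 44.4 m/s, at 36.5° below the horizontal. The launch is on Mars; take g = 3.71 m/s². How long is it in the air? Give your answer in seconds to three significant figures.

0.547 s

Components: vₓ = 44.40 cos 36.5° = 35.69 m/s, v_y0 = −26.41 m/s (downward).
With up positive and y = 0 at the ground: y(t) = 15.0 + (−26.41) t − 1.855 t². Setting y = 0 and taking the positive root: t = [−26.41 + √(26.41² + 2·3.71·15.0)] / 3.71 = (−26.41 + 28.44) / 3.71 = 0.5470 s.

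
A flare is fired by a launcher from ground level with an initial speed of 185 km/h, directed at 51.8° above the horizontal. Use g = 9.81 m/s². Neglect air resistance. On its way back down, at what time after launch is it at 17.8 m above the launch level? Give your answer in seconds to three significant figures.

7.77 s

Convert: 185 km/h = 185/3.6 = 51.39 m/s.
Resolve: vₓ = 51.39 cos 51.8° = 31.78 m/s and v_y0 = 51.39 sin 51.8° = 40.38 m/s.
Require v_y0 t − ½ g t² = 17.8, i.e. 4.905 t² − 40.38 t + 17.8 = 0.
Quadratic formula: t = (40.38 ± √1281.7) / 9.81 = (40.38 ± 35.80) / 9.81 → t = 0.4673 s or 7.766 s.
The descending-branch root is 7.766 s.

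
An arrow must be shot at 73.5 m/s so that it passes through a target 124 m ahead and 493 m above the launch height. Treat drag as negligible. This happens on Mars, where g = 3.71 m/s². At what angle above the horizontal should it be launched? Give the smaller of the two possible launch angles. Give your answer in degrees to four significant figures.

79.00°

Trajectory: y = x tanθ − g x² (1 + tan²θ)/(2v₀²). With x = 124, y = 493, v₀ = 73.5, g = 3.71:
5.280 tan²θ − 124 tanθ + (498.3) = 0.
tanθ = [124 ± √(124² − 4 × 5.280 × (498.3))] / (2 × 5.280) = (124 ± 69.66) / 10.56, giving tanθ = 5.146 or 18.34.
θ = 79.00° or 86.88°; the smaller is 79.00°.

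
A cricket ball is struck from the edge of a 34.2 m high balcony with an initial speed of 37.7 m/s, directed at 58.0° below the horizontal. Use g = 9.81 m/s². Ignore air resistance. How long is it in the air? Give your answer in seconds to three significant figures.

0.935 s

Resolve: vₓ = 37.70 cos 58.0° = 19.98 m/s and v_y0 = −31.97 m/s (downward).
Vertical motion (up positive, ground at y = 0): 4.905 t² − (−31.97) t − 34.2 = 0, so t = (−31.97 + √(31.97² + 2·9.81·34.2)) / 9.81 = (−31.97 + 41.15) / 9.81 = 0.9355 s.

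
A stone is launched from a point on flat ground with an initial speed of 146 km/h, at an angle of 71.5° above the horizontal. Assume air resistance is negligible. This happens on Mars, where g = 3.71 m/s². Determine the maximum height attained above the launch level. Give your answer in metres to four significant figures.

199.3 m

Convert: 146 km/h = 146/3.6 = 40.56 m/s.
Horizontal component vₓ = 40.56 cos 71.5° = 12.87 m/s; vertical v_y0 = 40.56 sin 71.5° = 38.46 m/s.
Maximum height: H = v_y0² / (2g) = 38.46² / (2 × 3.71) = 199.3 m.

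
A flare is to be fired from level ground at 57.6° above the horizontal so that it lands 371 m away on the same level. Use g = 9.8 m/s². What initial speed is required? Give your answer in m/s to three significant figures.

63.4 m/s

From R = (v₀² / g) sin 2θ: v₀ = √(gR / sin 2θ).
v₀ = √(9.80 × 371 / sin 115.2°) = √(3636 / 0.9048) = √4018.2 = 63.39 m/s.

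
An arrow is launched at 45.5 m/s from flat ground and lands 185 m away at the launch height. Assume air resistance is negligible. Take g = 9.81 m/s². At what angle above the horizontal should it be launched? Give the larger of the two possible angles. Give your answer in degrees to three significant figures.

R = v₀² sin 2θ / g gives sin 2θ = gR/v₀² = 9.81·185/45.5² = 0.8766.
2θ = 61.24° or 180° − 61.24° = 118.8°, so θ = 30.62° or 59.38°.
The larger angle is 59.38°.

59.4°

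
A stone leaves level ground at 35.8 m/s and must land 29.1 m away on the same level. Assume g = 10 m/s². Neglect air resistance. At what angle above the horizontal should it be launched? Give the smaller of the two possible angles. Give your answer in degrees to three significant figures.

6.56°

R = v₀² sin 2θ / g gives sin 2θ = gR/v₀² = 10.0·29.1/35.8² = 0.2271.
2θ = 13.12° or 180° − 13.12° = 166.9°, so θ = 6.562° or 83.44°.
The smaller angle is 6.562°.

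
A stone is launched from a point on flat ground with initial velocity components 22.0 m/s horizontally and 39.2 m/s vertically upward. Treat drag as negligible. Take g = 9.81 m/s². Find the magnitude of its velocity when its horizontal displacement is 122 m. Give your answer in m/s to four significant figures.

26.74 m/s

x = vₓ t ⇒ t = 122/22.00 = 5.545 s.
Vertical velocity there: v_y = v_y0 − g t = 39.20 − 9.81 × 5.545 = −15.20 m/s.
Speed: √(vₓ² + v_y²) = √(22.00² + 15.20²) = 26.74 m/s.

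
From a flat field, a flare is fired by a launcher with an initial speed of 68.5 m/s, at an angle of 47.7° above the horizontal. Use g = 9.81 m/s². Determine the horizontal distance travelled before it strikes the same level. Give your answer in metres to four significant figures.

476.2 m

vₓ = 68.50 cos 47.7° = 46.10 m/s; v_y0 = 68.50 sin 47.7° = 50.66 m/s.
Time aloft: T = 2 v_y0 / g = 2 × 50.66 / 9.81 = 10.33 s.
Horizontal distance R = vₓ T = 46.10 × 10.33 = 476.2 m.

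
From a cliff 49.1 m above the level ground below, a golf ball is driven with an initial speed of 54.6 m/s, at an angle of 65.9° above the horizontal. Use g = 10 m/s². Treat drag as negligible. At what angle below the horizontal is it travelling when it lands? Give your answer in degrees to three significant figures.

69.3°

Horizontal component vₓ = 54.60 cos 65.9° = 22.29 m/s; vertical v_y0 = 54.60 sin 65.9° = 49.84 m/s.
Vertical motion (up positive, ground at y = 0): 5.000 t² − (49.84) t − 49.1 = 0, so t = (49.84 + √(49.84² + 2·10.0·49.1)) / 10.0 = (49.84 + 58.87) / 10.0 = 10.87 s.
At impact: v_y = v_y0 − g t = −58.87 m/s; vₓ = 22.29 m/s.
Angle below horizontal: arctan(|v_y|/vₓ) = arctan(58.87/22.29) = 69.26°.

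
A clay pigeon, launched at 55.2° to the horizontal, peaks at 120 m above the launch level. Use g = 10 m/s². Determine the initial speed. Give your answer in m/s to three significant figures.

59.7 m/s

At the peak v_y = 0, so v_y0 = √(2gH) = √(2 × 10.0 × 120) = 48.99 m/s.
v_y0 = v₀ sin θ ⇒ v₀ = 48.99 / sin 55.2° = 59.66 m/s.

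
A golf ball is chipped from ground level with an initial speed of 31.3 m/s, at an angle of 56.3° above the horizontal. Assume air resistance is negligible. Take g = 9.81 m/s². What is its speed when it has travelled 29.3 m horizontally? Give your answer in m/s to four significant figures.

19.79 m/s

Resolve: vₓ = 31.30 cos 56.3° = 17.37 m/s and v_y0 = 31.30 sin 56.3° = 26.04 m/s.
Time to reach x = 29.3 m: t = x/vₓ = 29.3/17.37 = 1.687 s.
Vertical velocity there: v_y = v_y0 − g t = 26.04 − 9.81 × 1.687 = 9.489 m/s.
Speed: √(vₓ² + v_y²) = √(17.37² + 9.489²) = 19.79 m/s.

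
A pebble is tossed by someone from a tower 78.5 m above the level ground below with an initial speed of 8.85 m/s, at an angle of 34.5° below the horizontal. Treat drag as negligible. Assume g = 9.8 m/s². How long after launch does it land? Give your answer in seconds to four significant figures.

3.524 s

Resolve: vₓ = 8.850 cos 34.5° = 7.294 m/s and v_y0 = −5.013 m/s (downward).
The projectile lands when y = 78.5 + (−5.013) t − ½·9.80·t² = 0. Positive root: t = (−5.013 + √(5.013² + 2·9.80·78.5)) / 9.80 = (−5.013 + 39.54) / 9.80 = 3.524 s.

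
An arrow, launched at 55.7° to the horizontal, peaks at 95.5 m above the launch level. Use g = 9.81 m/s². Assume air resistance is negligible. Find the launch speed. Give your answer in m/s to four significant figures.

At the peak v_y = 0, so v_y0 = √(2gH) = √(2 × 9.81 × 95.5) = 43.29 m/s.
v_y0 = v₀ sin θ ⇒ v₀ = 43.29 / sin 55.7° = 52.40 m/s.

52.40 m/s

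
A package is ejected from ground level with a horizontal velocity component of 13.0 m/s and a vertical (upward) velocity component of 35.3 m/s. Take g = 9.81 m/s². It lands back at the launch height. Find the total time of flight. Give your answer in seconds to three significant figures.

7.20 s

Landing at launch height ⇒ T = 2 v_y0 / g = 2 × 35.30 / 9.81 = 7.197 s.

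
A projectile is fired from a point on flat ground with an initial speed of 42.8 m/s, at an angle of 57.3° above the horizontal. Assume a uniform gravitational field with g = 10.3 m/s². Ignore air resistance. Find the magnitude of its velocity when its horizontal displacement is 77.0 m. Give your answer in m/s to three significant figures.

23.2 m/s

Components: vₓ = 42.80 cos 57.3° = 23.12 m/s, v_y0 = 42.80 sin 57.3° = 36.02 m/s.
Time to reach x = 77.0 m: t = x/vₓ = 77.0/23.12 = 3.330 s.
Vertical velocity there: v_y = v_y0 − g t = 36.02 − 10.3 × 3.330 = 1.716 m/s.
Speed: √(vₓ² + v_y²) = √(23.12² + 1.716²) = 23.19 m/s.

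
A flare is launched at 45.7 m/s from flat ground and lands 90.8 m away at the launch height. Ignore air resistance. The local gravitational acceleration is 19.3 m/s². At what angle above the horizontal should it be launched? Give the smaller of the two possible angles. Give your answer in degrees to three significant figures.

Level-ground range R = v₀² sin(2θ)/g ⇒ sin(2θ) = gR/v₀² = 19.3 × 90.8 / 45.7² = 0.8391.
2θ = 57.04° or 180° − 57.04° = 123.0°, so θ = 28.52° or 61.48°.
The smaller angle is 28.52°.

28.5°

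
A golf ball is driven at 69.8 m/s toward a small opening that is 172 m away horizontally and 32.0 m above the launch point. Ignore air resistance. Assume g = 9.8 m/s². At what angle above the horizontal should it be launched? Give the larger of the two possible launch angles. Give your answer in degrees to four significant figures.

Trajectory: y = x tanθ − g x² (1 + tan²θ)/(2v₀²). With x = 172, y = 32.0, v₀ = 69.8, g = 9.80:
29.75 tan²θ − 172 tanθ + (61.75) = 0.
tanθ = [172 ± √(172² − 4 × 29.75 × (61.75))] / (2 × 29.75) = (172 ± 149.1) / 59.51, giving tanθ = 0.3846 or 5.396.
θ = 21.04° or 79.50°; the larger is 79.50°.

79.50°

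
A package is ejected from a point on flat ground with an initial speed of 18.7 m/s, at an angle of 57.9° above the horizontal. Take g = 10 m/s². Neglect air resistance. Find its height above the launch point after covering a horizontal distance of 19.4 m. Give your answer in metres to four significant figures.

Horizontal component vₓ = 18.70 cos 57.9° = 9.937 m/s; vertical v_y0 = 18.70 sin 57.9° = 15.84 m/s.
Time to reach x = 19.4 m: t = x/vₓ = 19.4/9.937 = 1.952 s.
Height: y = v_y0 t − ½ g t² = 15.84 × 1.952 − 5.000 × 1.952² = 30.93 − 19.06 = 11.87 m.

11.87 m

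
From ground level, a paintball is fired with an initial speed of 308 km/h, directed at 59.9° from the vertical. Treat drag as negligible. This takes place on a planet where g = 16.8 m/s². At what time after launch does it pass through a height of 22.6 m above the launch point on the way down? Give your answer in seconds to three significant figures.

Convert: 308 km/h = 308/3.6 = 85.56 m/s.
Resolve: vₓ = 85.56 sin 59.9° = 74.02 m/s and v_y0 = 85.56 cos 59.9° = 42.91 m/s.
Require v_y0 t − ½ g t² = 22.6, i.e. 8.400 t² − 42.91 t + 22.6 = 0.
t = [42.91 ± √(42.91² − 2·16.8·22.6)] / 16.8 = (42.91 ± 32.89) / 16.8, so t = 0.5963 s or t = 4.512 s.
The descending-branch root is 4.512 s.

4.51 s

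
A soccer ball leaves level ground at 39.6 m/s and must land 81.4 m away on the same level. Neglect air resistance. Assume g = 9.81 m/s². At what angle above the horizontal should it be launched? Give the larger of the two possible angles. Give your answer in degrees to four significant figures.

From R = (v₀²/g) sin 2θ: sin 2θ = 9.81 × 81.4 / 1568.2 = 0.5092.
2θ = 30.61° or 180° − 30.61° = 149.4°, so θ = 15.31° or 74.69°.
The larger angle is 74.69°.

74.69°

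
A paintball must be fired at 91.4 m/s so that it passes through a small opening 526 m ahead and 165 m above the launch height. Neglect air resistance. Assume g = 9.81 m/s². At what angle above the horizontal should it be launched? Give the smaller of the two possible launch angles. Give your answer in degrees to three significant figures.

Trajectory: y = x tanθ − g x² (1 + tan²θ)/(2v₀²). With x = 526, y = 165, v₀ = 91.4, g = 9.81:
162.4 tan²θ − 526 tanθ + (327.4) = 0.
tanθ = [526 ± √(526² − 4 × 162.4 × (327.4))] / (2 × 162.4) = (526 ± 252.8) / 324.9, giving tanθ = 0.8409 or 2.397.
θ = 40.06° or 67.35°; the smaller is 40.06°.

40.1°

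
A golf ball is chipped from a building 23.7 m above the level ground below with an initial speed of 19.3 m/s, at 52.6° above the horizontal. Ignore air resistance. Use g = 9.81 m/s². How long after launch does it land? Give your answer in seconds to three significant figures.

Components: vₓ = 19.30 cos 52.6° = 11.72 m/s, v_y0 = 19.30 sin 52.6° = 15.33 m/s.
Vertical motion (up positive, ground at y = 0): 4.905 t² − (15.33) t − 23.7 = 0, so t = (15.33 + √(15.33² + 2·9.81·23.7)) / 9.81 = (15.33 + 26.46) / 9.81 = 4.260 s.

4.26 s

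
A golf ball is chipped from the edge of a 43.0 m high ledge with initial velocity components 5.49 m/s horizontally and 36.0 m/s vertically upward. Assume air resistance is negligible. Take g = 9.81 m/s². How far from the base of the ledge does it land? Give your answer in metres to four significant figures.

46.03 m

With up positive and y = 0 at the ground: y(t) = 43.0 + (36.00) t − 4.905 t². Setting y = 0 and taking the positive root: t = [36.00 + √(36.00² + 2·9.81·43.0)] / 9.81 = (36.00 + 46.26) / 9.81 = 8.385 s.
Horizontal distance: R = vₓ t = 5.490 × 8.385 = 46.03 m.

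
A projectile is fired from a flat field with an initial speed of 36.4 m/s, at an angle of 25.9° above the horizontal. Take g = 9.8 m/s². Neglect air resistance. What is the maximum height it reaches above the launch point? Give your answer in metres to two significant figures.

Resolve: vₓ = 36.40 cos 25.9° = 32.74 m/s and v_y0 = 36.40 sin 25.9° = 15.90 m/s.
Maximum height: H = v_y0² / (2g) = 15.90² / (2 × 9.80) = 12.90 m.

13 m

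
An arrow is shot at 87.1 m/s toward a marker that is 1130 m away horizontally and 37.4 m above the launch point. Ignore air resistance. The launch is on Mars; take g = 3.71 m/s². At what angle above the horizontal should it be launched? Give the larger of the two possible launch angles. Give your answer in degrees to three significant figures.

Trajectory: y = x tanθ − g x² (1 + tan²θ)/(2v₀²). With x = 1130, y = 37.4, v₀ = 87.1, g = 3.71:
312.2 tan²θ − 1130 tanθ + (349.6) = 0.
tanθ = [1130 ± √(1130² − 4 × 312.2 × (349.6))] / (2 × 312.2) = (1130 ± 916.7) / 624.4, giving tanθ = 0.3417 or 3.278.
θ = 18.86° or 73.03°; the larger is 73.03°.

73.0°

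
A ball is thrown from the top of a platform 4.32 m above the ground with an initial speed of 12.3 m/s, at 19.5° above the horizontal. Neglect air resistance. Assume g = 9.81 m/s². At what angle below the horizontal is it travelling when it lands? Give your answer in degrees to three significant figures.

41.0°

vₓ = 12.30 cos 19.5° = 11.59 m/s; v_y0 = 12.30 sin 19.5° = 4.106 m/s.
The projectile lands when y = 4.32 + (4.106) t − ½·9.81·t² = 0. Positive root: t = (4.106 + √(4.106² + 2·9.81·4.32)) / 9.81 = (4.106 + 10.08) / 9.81 = 1.446 s.
At impact: v_y = v_y0 − g t = −10.08 m/s; vₓ = 11.59 m/s.
Angle below horizontal: arctan(|v_y|/vₓ) = arctan(10.08/11.59) = 41.00°.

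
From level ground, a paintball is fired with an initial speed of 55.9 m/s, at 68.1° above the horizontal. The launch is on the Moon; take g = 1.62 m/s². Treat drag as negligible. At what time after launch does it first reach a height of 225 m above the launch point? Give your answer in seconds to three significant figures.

4.68 s

vₓ = 55.90 cos 68.1° = 20.85 m/s; v_y0 = 55.90 sin 68.1° = 51.87 m/s.
Set y = v_y0 t − ½ g t² = 225: 0.8100 t² − 51.87 t + 225 = 0.
Quadratic formula: t = (51.87 ± √1961.1) / 1.62 = (51.87 ± 44.28) / 1.62 → t = 4.680 s or 59.35 s.
The first (ascending) time is 4.680 s.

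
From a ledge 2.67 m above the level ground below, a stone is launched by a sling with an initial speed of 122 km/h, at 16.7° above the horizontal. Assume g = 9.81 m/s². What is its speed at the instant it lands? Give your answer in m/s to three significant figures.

Convert: 122 km/h = 122/3.6 = 33.89 m/s.
Horizontal component vₓ = 33.89 cos 16.7° = 32.46 m/s; vertical v_y0 = 33.89 sin 16.7° = 9.738 m/s.
The projectile lands when y = 2.67 + (9.738) t − ½·9.81·t² = 0. Positive root: t = (9.738 + √(9.738² + 2·9.81·2.67)) / 9.81 = (9.738 + 12.13) / 9.81 = 2.230 s.
Vertical velocity at impact: v_y = v_y0 − g t = 9.738 − 9.81 × 2.230 = −12.13 m/s.
Speed: |v| = √(vₓ² + v_y²) = √(32.46² + 12.13²) = 34.65 m/s.

34.7 m/s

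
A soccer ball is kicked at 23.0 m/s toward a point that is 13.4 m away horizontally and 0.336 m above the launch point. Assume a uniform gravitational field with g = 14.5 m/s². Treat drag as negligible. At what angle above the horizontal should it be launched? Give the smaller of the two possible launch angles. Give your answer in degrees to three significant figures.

12.3°

Trajectory: y = x tanθ − g x² (1 + tan²θ)/(2v₀²). With x = 13.4, y = 0.336, v₀ = 23.0, g = 14.5:
2.461 tan²θ − 13.4 tanθ + (2.797) = 0.
tanθ = [13.4 ± √(13.4² − 4 × 2.461 × (2.797))] / (2 × 2.461) = (13.4 ± 12.33) / 4.922, giving tanθ = 0.2174 or 5.228.
θ = 12.27° or 79.17°; the smaller is 12.27°.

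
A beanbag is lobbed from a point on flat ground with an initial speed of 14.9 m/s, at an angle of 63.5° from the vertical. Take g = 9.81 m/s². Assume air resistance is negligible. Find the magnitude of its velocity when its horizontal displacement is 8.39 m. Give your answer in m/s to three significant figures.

13.3 m/s

Resolve: vₓ = 14.90 sin 63.5° = 13.33 m/s and v_y0 = 14.90 cos 63.5° = 6.648 m/s.
Time to reach x = 8.39 m: t = x/vₓ = 8.39/13.33 = 0.6292 s.
Vertical velocity there: v_y = v_y0 − g t = 6.648 − 9.81 × 0.6292 = 0.4760 m/s.
Speed: √(vₓ² + v_y²) = √(13.33² + 0.4760²) = 13.34 m/s.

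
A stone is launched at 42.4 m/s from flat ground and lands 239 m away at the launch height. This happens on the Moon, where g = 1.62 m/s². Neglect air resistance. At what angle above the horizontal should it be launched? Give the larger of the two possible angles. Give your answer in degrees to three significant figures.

From R = (v₀²/g) sin 2θ: sin 2θ = 1.62 × 239 / 1797.8 = 0.2154.
2θ = 12.44° or 180° − 12.44° = 167.6°, so θ = 6.219° or 83.78°.
The larger angle is 83.78°.

83.8°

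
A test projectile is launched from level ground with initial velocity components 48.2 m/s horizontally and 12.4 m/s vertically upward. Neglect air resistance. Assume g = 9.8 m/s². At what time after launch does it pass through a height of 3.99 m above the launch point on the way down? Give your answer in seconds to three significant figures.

Require v_y0 t − ½ g t² = 3.99, i.e. 4.900 t² − 12.40 t + 3.99 = 0.
t = [12.40 ± √(12.40² − 2·9.80·3.99)] / 9.80 = (12.40 ± 8.692) / 9.80, so t = 0.3783 s or t = 2.152 s.
The descending-branch root is 2.152 s.

2.15 s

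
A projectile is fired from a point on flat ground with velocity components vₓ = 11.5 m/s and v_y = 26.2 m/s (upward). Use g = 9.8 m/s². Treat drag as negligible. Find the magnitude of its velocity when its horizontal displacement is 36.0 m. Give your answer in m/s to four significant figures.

12.34 m/s

At x = 36.0 m, t = x/vₓ = 36.0/11.50 = 3.130 s.
Vertical velocity there: v_y = v_y0 − g t = 26.20 − 9.80 × 3.130 = −4.478 m/s.
Speed: √(vₓ² + v_y²) = √(11.50² + 4.478²) = 12.34 m/s.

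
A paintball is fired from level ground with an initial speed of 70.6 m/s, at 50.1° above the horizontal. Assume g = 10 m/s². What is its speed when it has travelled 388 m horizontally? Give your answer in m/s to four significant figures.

55.17 m/s

Resolve: vₓ = 70.60 cos 50.1° = 45.29 m/s and v_y0 = 70.60 sin 50.1° = 54.16 m/s.
x = vₓ t ⇒ t = 388/45.29 = 8.568 s.
Vertical velocity there: v_y = v_y0 − g t = 54.16 − 10.0 × 8.568 = −31.52 m/s.
Speed: √(vₓ² + v_y²) = √(45.29² + 31.52²) = 55.17 m/s.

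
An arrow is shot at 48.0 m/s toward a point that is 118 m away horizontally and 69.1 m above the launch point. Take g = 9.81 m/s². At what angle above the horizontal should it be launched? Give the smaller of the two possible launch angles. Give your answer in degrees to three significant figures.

Trajectory: y = x tanθ − g x² (1 + tan²θ)/(2v₀²). With x = 118, y = 69.1, v₀ = 48.0, g = 9.81:
29.64 tan²θ − 118 tanθ + (98.74) = 0.
tanθ = [118 ± √(118² − 4 × 29.64 × (98.74))] / (2 × 29.64) = (118 ± 47.07) / 59.29, giving tanθ = 1.196 or 2.784.
θ = 50.11° or 70.24°; the smaller is 50.11°.

50.1°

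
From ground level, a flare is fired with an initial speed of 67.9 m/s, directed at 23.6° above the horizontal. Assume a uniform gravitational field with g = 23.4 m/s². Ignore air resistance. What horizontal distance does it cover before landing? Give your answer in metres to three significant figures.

145 m

vₓ = 67.90 cos 23.6° = 62.22 m/s; v_y0 = 67.90 sin 23.6° = 27.18 m/s.
Flight time T = 2 v_y0 / g = 2.323 s.
Horizontal distance R = vₓ T = 62.22 × 2.323 = 144.6 m.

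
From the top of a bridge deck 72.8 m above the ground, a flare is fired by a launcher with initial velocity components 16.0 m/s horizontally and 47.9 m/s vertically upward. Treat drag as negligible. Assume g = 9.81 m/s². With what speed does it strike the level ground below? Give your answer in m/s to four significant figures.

63.08 m/s

The projectile lands when y = 72.8 + (47.90) t − ½·9.81·t² = 0. Positive root: t = (47.90 + √(47.90² + 2·9.81·72.8)) / 9.81 = (47.90 + 61.01) / 9.81 = 11.10 s.
Vertical velocity at impact: v_y = v_y0 − g t = 47.90 − 9.81 × 11.10 = −61.01 m/s.
Speed: |v| = √(vₓ² + v_y²) = √(16.00² + 61.01²) = 63.08 m/s.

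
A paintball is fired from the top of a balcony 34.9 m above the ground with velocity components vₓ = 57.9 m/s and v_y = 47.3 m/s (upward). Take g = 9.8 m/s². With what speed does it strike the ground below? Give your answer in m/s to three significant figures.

The projectile lands when y = 34.9 + (47.30) t − ½·9.80·t² = 0. Positive root: t = (47.30 + √(47.30² + 2·9.80·34.9)) / 9.80 = (47.30 + 54.05) / 9.80 = 10.34 s.
Vertical velocity at impact: v_y = v_y0 − g t = 47.30 − 9.80 × 10.34 = −54.05 m/s.
Speed: |v| = √(vₓ² + v_y²) = √(57.90² + 54.05²) = 79.21 m/s.

79.2 m/s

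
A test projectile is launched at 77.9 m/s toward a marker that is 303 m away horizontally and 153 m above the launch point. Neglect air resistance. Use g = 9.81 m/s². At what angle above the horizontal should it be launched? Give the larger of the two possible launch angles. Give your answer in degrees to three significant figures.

72.1°

Trajectory: y = x tanθ − g x² (1 + tan²θ)/(2v₀²). With x = 303, y = 153, v₀ = 77.9, g = 9.81:
74.21 tan²θ − 303 tanθ + (227.2) = 0.
tanθ = [303 ± √(303² − 4 × 74.21 × (227.2))] / (2 × 74.21) = (303 ± 156.1) / 148.4, giving tanθ = 0.9898 or 3.093.
θ = 44.71° or 72.09°; the larger is 72.09°.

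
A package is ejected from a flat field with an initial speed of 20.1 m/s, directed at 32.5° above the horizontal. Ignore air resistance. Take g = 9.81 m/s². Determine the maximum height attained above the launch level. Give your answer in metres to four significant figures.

Resolve: vₓ = 20.10 cos 32.5° = 16.95 m/s and v_y0 = 20.10 sin 32.5° = 10.80 m/s.
At the apex v_y = 0, so H = v_y0²/(2g) = 10.80²/19.62 = 5.945 m.

5.945 m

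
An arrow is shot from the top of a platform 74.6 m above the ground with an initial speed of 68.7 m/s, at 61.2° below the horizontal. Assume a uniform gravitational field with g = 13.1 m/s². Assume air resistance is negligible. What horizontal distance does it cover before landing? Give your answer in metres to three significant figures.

Horizontal component vₓ = 68.70 cos 61.2° = 33.10 m/s; vertical v_y0 = −60.20 m/s (downward).
With up positive and y = 0 at the ground: y(t) = 74.6 + (−60.20) t − 6.550 t². Setting y = 0 and taking the positive root: t = [−60.20 + √(60.20² + 2·13.1·74.6)] / 13.1 = (−60.20 + 74.69) / 13.1 = 1.106 s.
Horizontal distance: R = vₓ t = 33.10 × 1.106 = 36.61 m.

36.6 m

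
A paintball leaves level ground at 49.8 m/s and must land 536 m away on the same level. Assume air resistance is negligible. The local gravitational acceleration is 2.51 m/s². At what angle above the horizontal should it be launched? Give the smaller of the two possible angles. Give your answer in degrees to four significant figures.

16.43°

R = v₀² sin 2θ / g gives sin 2θ = gR/v₀² = 2.51·536/49.8² = 0.5425.
2θ = 32.85° or 180° − 32.85° = 147.1°, so θ = 16.43° or 73.57°.
The smaller angle is 16.43°.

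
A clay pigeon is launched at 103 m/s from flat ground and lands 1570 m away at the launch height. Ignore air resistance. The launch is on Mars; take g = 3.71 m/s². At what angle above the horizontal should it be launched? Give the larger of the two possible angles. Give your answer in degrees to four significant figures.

From R = (v₀²/g) sin 2θ: sin 2θ = 3.71 × 1570 / 10609 = 0.5490.
2θ = 33.30° or 180° − 33.30° = 146.7°, so θ = 16.65° or 73.35°.
The larger angle is 73.35°.

73.35°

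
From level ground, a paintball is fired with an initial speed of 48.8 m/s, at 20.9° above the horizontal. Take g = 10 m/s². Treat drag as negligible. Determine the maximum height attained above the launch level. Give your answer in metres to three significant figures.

15.2 m

Components: vₓ = 48.80 cos 20.9° = 45.59 m/s, v_y0 = 48.80 sin 20.9° = 17.41 m/s.
Peak height H = v_y0² / (2g) = 303.07 / 20.00 = 15.15 m.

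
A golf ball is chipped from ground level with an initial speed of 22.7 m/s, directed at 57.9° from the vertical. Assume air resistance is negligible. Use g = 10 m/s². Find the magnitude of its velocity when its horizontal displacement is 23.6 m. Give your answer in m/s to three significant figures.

19.2 m/s

Resolve: vₓ = 22.70 sin 57.9° = 19.23 m/s and v_y0 = 22.70 cos 57.9° = 12.06 m/s.
At x = 23.6 m, t = x/vₓ = 23.6/19.23 = 1.227 s.
Vertical velocity there: v_y = v_y0 − g t = 12.06 − 10.0 × 1.227 = −0.2100 m/s.
Speed: √(vₓ² + v_y²) = √(19.23² + 0.2100²) = 19.23 m/s.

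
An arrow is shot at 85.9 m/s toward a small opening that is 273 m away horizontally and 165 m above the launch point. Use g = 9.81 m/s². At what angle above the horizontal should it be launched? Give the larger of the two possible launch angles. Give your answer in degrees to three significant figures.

Trajectory: y = x tanθ − g x² (1 + tan²θ)/(2v₀²). With x = 273, y = 165, v₀ = 85.9, g = 9.81:
49.54 tan²θ − 273 tanθ + (214.5) = 0.
tanθ = [273 ± √(273² − 4 × 49.54 × (214.5))] / (2 × 49.54) = (273 ± 178.9) / 99.09, giving tanθ = 0.9495 or 4.561.
θ = 43.52° or 77.63°; the larger is 77.63°.

77.6°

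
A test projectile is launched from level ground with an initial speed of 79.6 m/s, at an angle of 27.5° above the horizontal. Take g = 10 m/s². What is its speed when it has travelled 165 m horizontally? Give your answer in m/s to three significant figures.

Components: vₓ = 79.60 cos 27.5° = 70.61 m/s, v_y0 = 79.60 sin 27.5° = 36.76 m/s.
At x = 165 m, t = x/vₓ = 165/70.61 = 2.337 s.
Vertical velocity there: v_y = v_y0 − g t = 36.76 − 10.0 × 2.337 = 13.39 m/s.
Speed: √(vₓ² + v_y²) = √(70.61² + 13.39²) = 71.86 m/s.

71.9 m/s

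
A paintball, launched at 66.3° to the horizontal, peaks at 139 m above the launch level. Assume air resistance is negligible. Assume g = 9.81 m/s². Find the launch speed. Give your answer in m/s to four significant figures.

57.03 m/s

At the peak v_y = 0, so v_y0 = √(2gH) = √(2 × 9.81 × 139) = 52.22 m/s.
v_y0 = v₀ sin θ ⇒ v₀ = 52.22 / sin 66.3° = 57.03 m/s.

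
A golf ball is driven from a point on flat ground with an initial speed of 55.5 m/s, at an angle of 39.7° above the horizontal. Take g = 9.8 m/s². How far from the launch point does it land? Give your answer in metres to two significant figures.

310 m

Horizontal component vₓ = 55.50 cos 39.7° = 42.70 m/s; vertical v_y0 = 55.50 sin 39.7° = 35.45 m/s.
Flight time T = 2 v_y0 / g = 7.235 s.
Horizontal distance R = vₓ T = 42.70 × 7.235 = 308.9 m.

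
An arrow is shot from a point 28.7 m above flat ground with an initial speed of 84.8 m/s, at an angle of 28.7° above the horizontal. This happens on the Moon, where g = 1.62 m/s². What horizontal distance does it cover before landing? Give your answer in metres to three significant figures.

Horizontal component vₓ = 84.80 cos 28.7° = 74.38 m/s; vertical v_y0 = 84.80 sin 28.7° = 40.72 m/s.
Vertical motion (up positive, ground at y = 0): 0.8100 t² − (40.72) t − 28.7 = 0, so t = (40.72 + √(40.72² + 2·1.62·28.7)) / 1.62 = (40.72 + 41.85) / 1.62 = 50.97 s.
Horizontal distance: R = vₓ t = 74.38 × 50.97 = 3791 m.

3790 m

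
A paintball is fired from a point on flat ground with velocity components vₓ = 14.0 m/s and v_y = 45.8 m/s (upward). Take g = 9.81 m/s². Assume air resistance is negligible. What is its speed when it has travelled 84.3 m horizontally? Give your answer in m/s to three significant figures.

x = vₓ t ⇒ t = 84.3/14.00 = 6.021 s.
Vertical velocity there: v_y = v_y0 − g t = 45.80 − 9.81 × 6.021 = −13.27 m/s.
Speed: √(vₓ² + v_y²) = √(14.00² + 13.27²) = 19.29 m/s.

19.3 m/s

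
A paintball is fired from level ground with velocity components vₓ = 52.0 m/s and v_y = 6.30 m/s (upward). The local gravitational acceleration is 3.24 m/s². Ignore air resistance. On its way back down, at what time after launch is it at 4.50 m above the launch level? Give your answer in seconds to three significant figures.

2.95 s

Height y(t) = 6.300 t − 1.620 t² = 4.50 gives 1.620 t² − 6.300 t + 4.50 = 0.
t = [6.300 ± √(6.300² − 2·3.24·4.50)] / 3.24 = (6.300 ± 3.245) / 3.24, so t = 0.9429 s or t = 2.946 s.
The descending-branch root is 2.946 s.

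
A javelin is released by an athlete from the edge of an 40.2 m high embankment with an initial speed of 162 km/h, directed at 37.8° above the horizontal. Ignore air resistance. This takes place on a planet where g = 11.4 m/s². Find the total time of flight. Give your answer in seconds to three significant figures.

Convert: 162 km/h = 162/3.6 = 45.00 m/s.
Resolve: vₓ = 45.00 cos 37.8° = 35.56 m/s and v_y0 = 45.00 sin 37.8° = 27.58 m/s.
With up positive and y = 0 at the ground: y(t) = 40.2 + (27.58) t − 5.700 t². Setting y = 0 and taking the positive root: t = [27.58 + √(27.58² + 2·11.4·40.2)] / 11.4 = (27.58 + 40.95) / 11.4 = 6.012 s.

6.01 s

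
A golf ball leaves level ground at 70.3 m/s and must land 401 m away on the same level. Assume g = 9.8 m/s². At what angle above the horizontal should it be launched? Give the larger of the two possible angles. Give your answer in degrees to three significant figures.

Level-ground range R = v₀² sin(2θ)/g ⇒ sin(2θ) = gR/v₀² = 9.80 × 401 / 70.3² = 0.7952.
2θ = 52.67° or 180° − 52.67° = 127.3°, so θ = 26.34° or 63.66°.
The larger angle is 63.66°.

63.7°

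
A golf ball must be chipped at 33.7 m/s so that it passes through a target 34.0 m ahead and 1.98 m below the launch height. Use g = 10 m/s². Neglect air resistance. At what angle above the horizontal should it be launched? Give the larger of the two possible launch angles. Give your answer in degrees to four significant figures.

81.37°

Trajectory: y = x tanθ − g x² (1 + tan²θ)/(2v₀²). With x = 34.0, y = −1.98, v₀ = 33.7, g = 10.0:
5.089 tan²θ − 34.0 tanθ + (3.109) = 0.
tanθ = [34.0 ± √(34.0² − 4 × 5.089 × (3.109))] / (2 × 5.089) = (34.0 ± 33.06) / 10.18, giving tanθ = 0.09274 or 6.588.
θ = 5.299° or 81.37°; the larger is 81.37°.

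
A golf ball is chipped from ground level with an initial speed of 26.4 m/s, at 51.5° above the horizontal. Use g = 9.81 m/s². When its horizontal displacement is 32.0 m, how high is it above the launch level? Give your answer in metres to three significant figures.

21.6 m

vₓ = 26.40 cos 51.5° = 16.43 m/s; v_y0 = 26.40 sin 51.5° = 20.66 m/s.
Time to reach x = 32.0 m: t = x/vₓ = 32.0/16.43 = 1.947 s.
Height: y = v_y0 t − ½ g t² = 20.66 × 1.947 − 4.905 × 1.947² = 40.23 − 18.60 = 21.63 m.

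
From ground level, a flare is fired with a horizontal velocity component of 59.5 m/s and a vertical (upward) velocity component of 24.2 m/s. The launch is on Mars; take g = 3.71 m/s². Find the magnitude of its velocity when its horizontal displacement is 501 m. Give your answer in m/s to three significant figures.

Time to reach x = 501 m: t = x/vₓ = 501/59.50 = 8.420 s.
Vertical velocity there: v_y = v_y0 − g t = 24.20 − 3.71 × 8.420 = −7.039 m/s.
Speed: √(vₓ² + v_y²) = √(59.50² + 7.039²) = 59.91 m/s.

59.9 m/s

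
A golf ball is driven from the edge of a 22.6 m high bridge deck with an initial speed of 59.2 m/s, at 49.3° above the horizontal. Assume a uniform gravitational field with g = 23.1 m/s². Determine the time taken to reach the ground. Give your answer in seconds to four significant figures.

4.337 s

Components: vₓ = 59.20 cos 49.3° = 38.60 m/s, v_y0 = 59.20 sin 49.3° = 44.88 m/s.
Vertical motion (up positive, ground at y = 0): 11.55 t² − (44.88) t − 22.6 = 0, so t = (44.88 + √(44.88² + 2·23.1·22.6)) / 23.1 = (44.88 + 55.30) / 23.1 = 4.337 s.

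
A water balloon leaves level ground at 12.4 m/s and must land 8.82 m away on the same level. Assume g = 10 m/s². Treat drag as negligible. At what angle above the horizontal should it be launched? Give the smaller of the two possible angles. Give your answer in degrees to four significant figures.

From R = (v₀²/g) sin 2θ: sin 2θ = 10.0 × 8.82 / 153.76 = 0.5736.
2θ = 35.00° or 180° − 35.00° = 145.0°, so θ = 17.50° or 72.50°.
The smaller angle is 17.50°.

17.50°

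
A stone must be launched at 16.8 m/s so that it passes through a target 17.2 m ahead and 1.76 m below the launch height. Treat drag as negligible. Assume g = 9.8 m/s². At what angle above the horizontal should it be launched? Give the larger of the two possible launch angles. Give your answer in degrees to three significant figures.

72.3°

Trajectory: y = x tanθ − g x² (1 + tan²θ)/(2v₀²). With x = 17.2, y = −1.76, v₀ = 16.8, g = 9.80:
5.136 tan²θ − 17.2 tanθ + (3.376) = 0.
tanθ = [17.2 ± √(17.2² − 4 × 5.136 × (3.376))] / (2 × 5.136) = (17.2 ± 15.05) / 10.27, giving tanθ = 0.2094 or 3.139.
θ = 11.83° or 72.33°; the larger is 72.33°.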